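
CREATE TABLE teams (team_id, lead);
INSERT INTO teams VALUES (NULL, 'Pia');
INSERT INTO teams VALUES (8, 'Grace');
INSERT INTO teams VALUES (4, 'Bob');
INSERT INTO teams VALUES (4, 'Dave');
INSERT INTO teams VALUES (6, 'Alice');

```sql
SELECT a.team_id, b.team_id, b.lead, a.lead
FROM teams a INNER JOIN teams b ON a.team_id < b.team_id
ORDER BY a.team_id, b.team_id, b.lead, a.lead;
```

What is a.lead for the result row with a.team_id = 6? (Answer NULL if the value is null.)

Alice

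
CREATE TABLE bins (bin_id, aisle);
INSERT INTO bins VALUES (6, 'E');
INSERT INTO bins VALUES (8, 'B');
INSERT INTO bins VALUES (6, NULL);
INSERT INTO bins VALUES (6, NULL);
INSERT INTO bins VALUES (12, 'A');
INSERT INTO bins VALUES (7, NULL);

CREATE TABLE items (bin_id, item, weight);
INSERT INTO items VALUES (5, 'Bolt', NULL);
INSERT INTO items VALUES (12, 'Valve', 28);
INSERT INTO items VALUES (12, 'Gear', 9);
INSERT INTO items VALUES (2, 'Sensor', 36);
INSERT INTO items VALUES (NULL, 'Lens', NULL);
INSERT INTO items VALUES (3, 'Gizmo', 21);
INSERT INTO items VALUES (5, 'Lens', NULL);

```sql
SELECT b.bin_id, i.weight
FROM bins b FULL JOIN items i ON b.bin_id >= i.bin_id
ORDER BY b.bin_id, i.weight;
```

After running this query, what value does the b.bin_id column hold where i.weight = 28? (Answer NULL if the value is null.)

FULL OUTER JOIN keeps every row from both sides; unmatched rows get NULL for the other side's columns.
Matching on b.bin_id >= i.bin_id. A NULL in a compared column never satisfies the condition.
- b (bin_id=6) pairs with 4 row(s) of i.
- b (bin_id=8) pairs with 4 row(s) of i.
- b (bin_id=6) pairs with 4 row(s) of i.
- b (bin_id=6) pairs with 4 row(s) of i.
- b (bin_id=12) pairs with 6 row(s) of i.
- b (bin_id=7) pairs with 4 row(s) of i.
- plus 1 unmatched i row(s), each kept with NULL b columns.

12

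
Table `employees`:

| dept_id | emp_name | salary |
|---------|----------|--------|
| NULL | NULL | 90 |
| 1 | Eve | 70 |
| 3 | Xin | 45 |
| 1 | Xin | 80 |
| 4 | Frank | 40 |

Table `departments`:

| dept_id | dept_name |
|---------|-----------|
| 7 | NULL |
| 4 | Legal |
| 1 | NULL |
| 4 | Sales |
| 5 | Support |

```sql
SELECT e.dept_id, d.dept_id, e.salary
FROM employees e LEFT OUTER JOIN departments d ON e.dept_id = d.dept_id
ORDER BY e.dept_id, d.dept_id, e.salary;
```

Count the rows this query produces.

6

LEFT JOIN keeps every row from `employees`; unmatched rows get NULL for `departments`'s columns.
Matching on e.dept_id = d.dept_id. A NULL in a compared column never satisfies the condition.
Matched pairs: 4; unmatched e rows kept: 2.
Total: 4 matched + 2 padded = 6 rows.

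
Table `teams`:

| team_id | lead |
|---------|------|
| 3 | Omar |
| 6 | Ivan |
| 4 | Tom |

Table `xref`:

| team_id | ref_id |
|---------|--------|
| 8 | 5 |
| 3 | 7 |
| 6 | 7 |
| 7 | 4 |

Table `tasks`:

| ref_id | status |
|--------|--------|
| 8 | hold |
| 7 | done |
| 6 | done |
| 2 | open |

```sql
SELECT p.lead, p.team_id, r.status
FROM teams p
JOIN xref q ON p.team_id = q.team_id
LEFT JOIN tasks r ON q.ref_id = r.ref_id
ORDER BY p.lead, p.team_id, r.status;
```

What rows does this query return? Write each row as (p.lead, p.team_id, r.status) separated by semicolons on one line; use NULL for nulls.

(Ivan, 6, done); (Omar, 3, done)

Evaluate left to right. First `teams p INNER JOIN xref q` on team_id: 2 row(s).
Then LEFT JOIN `tasks r` on ref_id: each of those 2 rows is kept; rows whose q.ref_id has no match in r get NULL for r's columns.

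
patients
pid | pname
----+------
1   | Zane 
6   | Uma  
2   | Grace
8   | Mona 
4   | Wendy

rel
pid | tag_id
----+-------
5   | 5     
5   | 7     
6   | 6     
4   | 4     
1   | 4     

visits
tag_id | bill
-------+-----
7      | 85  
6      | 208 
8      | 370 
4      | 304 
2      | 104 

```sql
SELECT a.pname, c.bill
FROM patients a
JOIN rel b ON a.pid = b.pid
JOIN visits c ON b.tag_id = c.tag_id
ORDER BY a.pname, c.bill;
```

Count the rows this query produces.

3

Evaluate left to right. First `patients a INNER JOIN rel b` on pid: 3 row(s).
Then INNER JOIN `visits c` on tag_id: keep only rows whose b.tag_id appears in c.
Result: 3 row(s).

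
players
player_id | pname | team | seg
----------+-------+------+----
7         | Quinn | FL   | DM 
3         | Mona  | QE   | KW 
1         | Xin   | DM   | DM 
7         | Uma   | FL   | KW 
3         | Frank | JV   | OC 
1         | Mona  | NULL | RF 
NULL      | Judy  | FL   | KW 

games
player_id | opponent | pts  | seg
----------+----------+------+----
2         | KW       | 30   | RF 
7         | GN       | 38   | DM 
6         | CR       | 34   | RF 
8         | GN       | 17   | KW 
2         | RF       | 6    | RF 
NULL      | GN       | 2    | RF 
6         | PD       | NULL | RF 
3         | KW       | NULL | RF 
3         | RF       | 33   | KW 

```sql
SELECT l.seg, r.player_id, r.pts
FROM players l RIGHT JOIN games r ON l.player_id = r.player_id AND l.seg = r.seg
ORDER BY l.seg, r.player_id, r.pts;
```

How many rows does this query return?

9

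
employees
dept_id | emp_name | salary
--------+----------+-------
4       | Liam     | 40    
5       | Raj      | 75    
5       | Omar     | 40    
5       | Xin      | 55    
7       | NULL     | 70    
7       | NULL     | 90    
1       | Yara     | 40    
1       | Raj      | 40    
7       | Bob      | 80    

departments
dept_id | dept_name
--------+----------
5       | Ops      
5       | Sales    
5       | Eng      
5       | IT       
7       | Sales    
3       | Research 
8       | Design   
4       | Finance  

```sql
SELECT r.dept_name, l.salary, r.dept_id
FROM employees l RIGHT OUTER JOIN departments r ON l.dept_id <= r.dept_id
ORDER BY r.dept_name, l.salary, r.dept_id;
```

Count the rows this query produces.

47

RIGHT JOIN keeps every row from `departments`; unmatched rows get NULL for `employees`'s columns.
Matching on l.dept_id <= r.dept_id.
- dept_id=4: 7 matching r row(s), so 7 row(s) emitted.
- dept_id=5: 6 matching r row(s), so 6 row(s) emitted.
- dept_id=5: 6 matching r row(s), so 6 row(s) emitted.
- dept_id=5: 6 matching r row(s), so 6 row(s) emitted.
- dept_id=7: 2 matching r row(s), so 2 row(s) emitted.
- dept_id=7: 2 matching r row(s), so 2 row(s) emitted.
- dept_id=1: 8 matching r row(s), so 8 row(s) emitted.
- dept_id=1: 8 matching r row(s), so 8 row(s) emitted.
- dept_id=7: 2 matching r row(s), so 2 row(s) emitted.
- every r row matched at least one l row.
Total: 47 rows.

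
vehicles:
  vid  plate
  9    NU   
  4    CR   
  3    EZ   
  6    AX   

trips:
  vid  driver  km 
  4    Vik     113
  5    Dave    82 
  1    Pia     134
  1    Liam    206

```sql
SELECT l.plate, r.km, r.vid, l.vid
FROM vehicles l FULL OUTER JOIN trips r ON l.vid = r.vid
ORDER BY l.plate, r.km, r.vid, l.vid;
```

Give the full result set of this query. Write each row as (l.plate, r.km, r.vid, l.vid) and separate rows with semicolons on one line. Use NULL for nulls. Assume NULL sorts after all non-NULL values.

FULL OUTER JOIN keeps every row from both sides; unmatched rows get NULL for the other side's columns.
Matching on l.vid = r.vid.
- l (vid=9) has no partner → padded with NULL.
- l (vid=4) pairs with 1 row(s) of r.
- l (vid=3) has no partner → padded with NULL.
- l (vid=6) has no partner → padded with NULL.
- 3 r row(s) had no l match → kept, l columns NULL.
After projecting and ordering:
l.plate | r.km | r.vid | l.vid
AX | NULL | NULL | 6
CR | 113 | 4 | 4
EZ | NULL | NULL | 3
NU | NULL | NULL | 9
NULL | 82 | 5 | NULL
NULL | 134 | 1 | NULL
NULL | 206 | 1 | NULL

(AX, NULL, NULL, 6); (CR, 113, 4, 4); (EZ, NULL, NULL, 3); (NU, NULL, NULL, 9); (NULL, 82, 5, NULL); (NULL, 134, 1, NULL); (NULL, 206, 1, NULL)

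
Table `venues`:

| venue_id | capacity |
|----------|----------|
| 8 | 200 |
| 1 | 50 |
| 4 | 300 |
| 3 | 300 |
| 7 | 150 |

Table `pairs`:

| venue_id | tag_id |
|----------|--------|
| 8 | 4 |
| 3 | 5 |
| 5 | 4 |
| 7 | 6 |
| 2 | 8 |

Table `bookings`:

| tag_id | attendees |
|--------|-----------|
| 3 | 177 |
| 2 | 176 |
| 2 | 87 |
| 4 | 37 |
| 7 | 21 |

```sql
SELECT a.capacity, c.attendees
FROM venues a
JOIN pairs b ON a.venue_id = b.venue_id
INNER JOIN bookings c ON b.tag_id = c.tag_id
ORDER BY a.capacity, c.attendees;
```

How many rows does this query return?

Joins associate left-to-right: venues INNER JOIN pairs on venue_id gives 3 intermediate row(s).
Then INNER JOIN `bookings c` on tag_id: keep only rows whose b.tag_id appears in c.
Result: 1 row(s).

1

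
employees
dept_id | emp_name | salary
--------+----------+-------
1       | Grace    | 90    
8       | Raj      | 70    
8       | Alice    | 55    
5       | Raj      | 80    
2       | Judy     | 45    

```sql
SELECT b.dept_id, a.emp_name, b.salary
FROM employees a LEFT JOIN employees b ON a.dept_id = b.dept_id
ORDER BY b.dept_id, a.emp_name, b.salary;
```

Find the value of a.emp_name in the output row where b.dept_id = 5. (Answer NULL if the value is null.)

Raj

LEFT JOIN keeps every row from `employees a`; unmatched rows get NULL for `employees b`'s columns.
Matching on a.dept_id = b.dept_id.
- a (dept_id=1) pairs with 1 row(s) of b.
- a (dept_id=8) pairs with 2 row(s) of b.
- a (dept_id=8) pairs with 2 row(s) of b.
- a (dept_id=5) pairs with 1 row(s) of b.
- a (dept_id=2) pairs with 1 row(s) of b.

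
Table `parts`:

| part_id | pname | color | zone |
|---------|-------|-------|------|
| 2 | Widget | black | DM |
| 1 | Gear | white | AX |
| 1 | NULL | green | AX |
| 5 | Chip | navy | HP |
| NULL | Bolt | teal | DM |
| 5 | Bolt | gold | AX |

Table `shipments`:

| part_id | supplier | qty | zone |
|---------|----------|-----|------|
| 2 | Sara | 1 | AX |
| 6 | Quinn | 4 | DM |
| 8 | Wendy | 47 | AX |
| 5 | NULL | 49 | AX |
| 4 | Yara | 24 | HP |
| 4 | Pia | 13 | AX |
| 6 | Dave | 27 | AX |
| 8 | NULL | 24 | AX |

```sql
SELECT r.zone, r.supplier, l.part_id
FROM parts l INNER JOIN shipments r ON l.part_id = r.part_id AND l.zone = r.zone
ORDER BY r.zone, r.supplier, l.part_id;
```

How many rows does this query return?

1

INNER JOIN keeps only pairs where the ON condition holds.
Matching on l.part_id = r.part_id AND l.zone = r.zone. A NULL in a compared column never satisfies the condition.
Matched pairs: 1.
Total: 1 rows.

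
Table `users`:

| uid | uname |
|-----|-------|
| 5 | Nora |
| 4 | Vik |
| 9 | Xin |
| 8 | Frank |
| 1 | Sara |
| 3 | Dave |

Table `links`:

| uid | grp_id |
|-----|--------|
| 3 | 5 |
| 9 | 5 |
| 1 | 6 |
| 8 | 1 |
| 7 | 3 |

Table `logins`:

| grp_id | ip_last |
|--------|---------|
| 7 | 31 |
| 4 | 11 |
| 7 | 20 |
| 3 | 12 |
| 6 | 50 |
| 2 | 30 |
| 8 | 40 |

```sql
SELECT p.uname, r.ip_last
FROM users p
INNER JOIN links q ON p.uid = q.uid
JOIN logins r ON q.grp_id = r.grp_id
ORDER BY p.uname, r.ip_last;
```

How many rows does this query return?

1

Evaluate left to right. First `users p INNER JOIN links q` on uid: 4 row(s).
Then INNER JOIN `logins r` on grp_id: keep only rows whose q.grp_id appears in r.
Result: 1 row(s).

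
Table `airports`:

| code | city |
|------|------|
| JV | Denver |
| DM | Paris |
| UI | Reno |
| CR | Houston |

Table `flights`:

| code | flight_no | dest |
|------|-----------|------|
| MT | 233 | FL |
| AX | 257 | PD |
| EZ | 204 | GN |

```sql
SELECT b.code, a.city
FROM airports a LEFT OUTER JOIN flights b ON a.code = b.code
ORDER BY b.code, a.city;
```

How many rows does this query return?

4

LEFT JOIN keeps every row from `airports`; unmatched rows get NULL for `flights`'s columns.
Matching on a.code = b.code.
- code=JV: no b row matches, row kept with b columns NULL.
- code=DM: no b row matches, row kept with b columns NULL.
- code=UI: no b row matches, row kept with b columns NULL.
- code=CR: no b row matches, row kept with b columns NULL.
Total: 0 matched + 4 padded = 4 rows.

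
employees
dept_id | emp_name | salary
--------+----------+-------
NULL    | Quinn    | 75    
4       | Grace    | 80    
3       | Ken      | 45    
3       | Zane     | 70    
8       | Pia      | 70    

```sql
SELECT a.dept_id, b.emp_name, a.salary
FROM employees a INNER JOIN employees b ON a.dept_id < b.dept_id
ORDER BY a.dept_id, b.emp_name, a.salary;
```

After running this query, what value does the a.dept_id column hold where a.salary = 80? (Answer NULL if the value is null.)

INNER JOIN keeps only pairs where the ON condition holds.
Matching on a.dept_id < b.dept_id. A NULL in a compared column never satisfies the condition.
Matched pairs: 5.

4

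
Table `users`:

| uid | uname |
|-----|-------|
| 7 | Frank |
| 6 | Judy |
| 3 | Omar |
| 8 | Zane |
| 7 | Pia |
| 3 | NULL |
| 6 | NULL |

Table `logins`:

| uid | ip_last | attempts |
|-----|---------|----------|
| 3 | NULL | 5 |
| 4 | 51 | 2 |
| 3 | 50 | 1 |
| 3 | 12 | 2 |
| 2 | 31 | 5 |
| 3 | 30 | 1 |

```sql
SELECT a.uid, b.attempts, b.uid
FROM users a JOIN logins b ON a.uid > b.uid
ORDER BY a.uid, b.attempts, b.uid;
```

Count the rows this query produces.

INNER JOIN keeps only pairs where the ON condition holds.
Matching on a.uid > b.uid.
- a[0] uid=7 → 6 match(es) in b → 6 row(s).
- a[1] uid=6 → 6 match(es) in b → 6 row(s).
- a[2] uid=3 → 1 match(es) in b → 1 row(s).
- a[3] uid=8 → 6 match(es) in b → 6 row(s).
- a[4] uid=7 → 6 match(es) in b → 6 row(s).
- a[5] uid=3 → 1 match(es) in b → 1 row(s).
- a[6] uid=6 → 6 match(es) in b → 6 row(s).
Total: 32 rows.

32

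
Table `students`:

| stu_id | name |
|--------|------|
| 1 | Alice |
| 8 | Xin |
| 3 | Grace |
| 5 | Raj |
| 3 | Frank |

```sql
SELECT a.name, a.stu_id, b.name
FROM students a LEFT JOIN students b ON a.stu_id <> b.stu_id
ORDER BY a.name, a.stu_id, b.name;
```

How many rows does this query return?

18

LEFT JOIN keeps every row from `students a`; unmatched rows get NULL for `students b`'s columns.
Matching on a.stu_id <> b.stu_id.
Matched pairs: 18; unmatched a rows kept: 0.
Total: 18 rows.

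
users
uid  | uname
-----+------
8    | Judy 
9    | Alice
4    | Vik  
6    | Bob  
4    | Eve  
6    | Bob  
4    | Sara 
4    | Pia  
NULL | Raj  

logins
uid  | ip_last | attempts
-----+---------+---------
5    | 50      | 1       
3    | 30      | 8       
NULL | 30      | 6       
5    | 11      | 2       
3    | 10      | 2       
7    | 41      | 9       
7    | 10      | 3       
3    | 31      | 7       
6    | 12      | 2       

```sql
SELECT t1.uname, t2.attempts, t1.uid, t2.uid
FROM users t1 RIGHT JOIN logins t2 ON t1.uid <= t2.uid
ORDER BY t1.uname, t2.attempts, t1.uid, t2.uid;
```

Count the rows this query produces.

30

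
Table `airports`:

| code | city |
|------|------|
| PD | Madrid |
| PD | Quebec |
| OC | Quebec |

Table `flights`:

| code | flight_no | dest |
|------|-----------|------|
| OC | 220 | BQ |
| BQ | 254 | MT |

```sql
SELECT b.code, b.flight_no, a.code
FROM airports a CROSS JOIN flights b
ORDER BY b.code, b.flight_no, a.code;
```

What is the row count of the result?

CROSS JOIN pairs every row of `airports` with every row of `flights`: 3 × 2 = 6 rows.

6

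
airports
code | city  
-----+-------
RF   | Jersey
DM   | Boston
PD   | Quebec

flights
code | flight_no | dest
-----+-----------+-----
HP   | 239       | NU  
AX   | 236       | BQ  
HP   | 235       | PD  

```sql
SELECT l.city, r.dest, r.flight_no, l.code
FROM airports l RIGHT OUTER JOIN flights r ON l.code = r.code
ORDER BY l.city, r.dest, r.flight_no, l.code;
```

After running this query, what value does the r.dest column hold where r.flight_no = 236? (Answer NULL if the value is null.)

BQ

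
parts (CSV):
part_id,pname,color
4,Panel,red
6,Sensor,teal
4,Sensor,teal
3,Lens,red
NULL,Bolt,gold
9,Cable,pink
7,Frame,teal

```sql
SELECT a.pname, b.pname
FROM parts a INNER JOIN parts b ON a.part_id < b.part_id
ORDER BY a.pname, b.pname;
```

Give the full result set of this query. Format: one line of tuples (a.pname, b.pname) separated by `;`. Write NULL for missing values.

(Frame, Cable); (Lens, Cable); (Lens, Frame); (Lens, Panel); (Lens, Sensor); (Lens, Sensor); (Panel, Cable); (Panel, Frame); (Panel, Sensor); (Sensor, Cable); (Sensor, Cable); (Sensor, Frame); (Sensor, Frame); (Sensor, Sensor)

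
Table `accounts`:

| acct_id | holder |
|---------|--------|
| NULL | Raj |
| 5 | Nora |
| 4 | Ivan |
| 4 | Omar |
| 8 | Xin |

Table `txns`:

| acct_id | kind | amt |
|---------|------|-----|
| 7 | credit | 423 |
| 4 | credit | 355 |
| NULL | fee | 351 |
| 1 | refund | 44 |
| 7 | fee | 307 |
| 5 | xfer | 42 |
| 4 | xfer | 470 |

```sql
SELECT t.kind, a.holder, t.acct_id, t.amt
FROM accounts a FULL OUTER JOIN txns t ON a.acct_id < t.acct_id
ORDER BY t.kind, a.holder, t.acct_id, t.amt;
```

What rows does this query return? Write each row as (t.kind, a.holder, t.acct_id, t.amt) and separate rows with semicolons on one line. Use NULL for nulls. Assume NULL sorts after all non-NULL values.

(credit, Ivan, 7, 423); (credit, Nora, 7, 423); (credit, Omar, 7, 423); (credit, NULL, 4, 355); (fee, Ivan, 7, 307); (fee, Nora, 7, 307); (fee, Omar, 7, 307); (fee, NULL, NULL, 351); (refund, NULL, 1, 44); (xfer, Ivan, 5, 42); (xfer, Omar, 5, 42); (xfer, NULL, 4, 470); (NULL, Raj, NULL, NULL); (NULL, Xin, NULL, NULL)

FULL OUTER JOIN keeps every row from both sides; unmatched rows get NULL for the other side's columns.
Matching on a.acct_id < t.acct_id. A NULL in a compared column never satisfies the condition.
- acct_id=NULL: no t row matches, row kept with t columns NULL.
- acct_id=5: 2 matching t row(s), so 2 row(s) emitted.
- acct_id=4: 3 matching t row(s), so 3 row(s) emitted.
- acct_id=4: 3 matching t row(s), so 3 row(s) emitted.
- acct_id=8: no t row matches, row kept with t columns NULL.
- 4 t row(s) had no a match → kept, a columns NULL.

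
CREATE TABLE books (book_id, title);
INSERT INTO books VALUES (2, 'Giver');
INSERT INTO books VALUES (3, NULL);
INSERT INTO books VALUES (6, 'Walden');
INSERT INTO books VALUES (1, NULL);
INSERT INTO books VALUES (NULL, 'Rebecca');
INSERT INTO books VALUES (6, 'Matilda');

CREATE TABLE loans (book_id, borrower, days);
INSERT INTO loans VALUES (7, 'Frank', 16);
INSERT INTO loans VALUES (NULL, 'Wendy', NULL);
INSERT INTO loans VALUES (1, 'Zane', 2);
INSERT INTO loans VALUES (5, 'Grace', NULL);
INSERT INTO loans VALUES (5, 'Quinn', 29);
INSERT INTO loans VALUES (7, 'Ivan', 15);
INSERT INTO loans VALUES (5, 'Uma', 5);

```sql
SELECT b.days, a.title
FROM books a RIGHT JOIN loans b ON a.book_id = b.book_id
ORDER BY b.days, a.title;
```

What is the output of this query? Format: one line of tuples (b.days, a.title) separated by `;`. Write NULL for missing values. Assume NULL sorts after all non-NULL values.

(2, NULL); (5, NULL); (15, NULL); (16, NULL); (29, NULL); (NULL, NULL); (NULL, NULL)

RIGHT JOIN keeps every row from `loans`; unmatched rows get NULL for `books`'s columns.
Matching on a.book_id = b.book_id. A NULL in a compared column never satisfies the condition.
Matched pairs: 1; unmatched b rows kept: 6.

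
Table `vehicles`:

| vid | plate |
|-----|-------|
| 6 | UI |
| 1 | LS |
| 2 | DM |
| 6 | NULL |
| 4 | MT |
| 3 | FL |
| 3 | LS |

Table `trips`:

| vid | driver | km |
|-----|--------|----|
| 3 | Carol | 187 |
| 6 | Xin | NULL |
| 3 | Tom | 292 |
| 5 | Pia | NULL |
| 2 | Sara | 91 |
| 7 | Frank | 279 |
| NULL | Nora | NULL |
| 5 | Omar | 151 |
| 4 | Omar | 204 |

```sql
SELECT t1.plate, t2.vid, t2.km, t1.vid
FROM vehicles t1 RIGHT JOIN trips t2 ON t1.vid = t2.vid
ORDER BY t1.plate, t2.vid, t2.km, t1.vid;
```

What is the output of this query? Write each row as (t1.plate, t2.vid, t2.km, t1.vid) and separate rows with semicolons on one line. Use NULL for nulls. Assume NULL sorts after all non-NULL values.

(DM, 2, 91, 2); (FL, 3, 187, 3); (FL, 3, 292, 3); (LS, 3, 187, 3); (LS, 3, 292, 3); (MT, 4, 204, 4); (UI, 6, NULL, 6); (NULL, 5, 151, NULL); (NULL, 5, NULL, NULL); (NULL, 6, NULL, 6); (NULL, 7, 279, NULL); (NULL, NULL, NULL, NULL)

RIGHT JOIN keeps every row from `trips`; unmatched rows get NULL for `vehicles`'s columns.
Matching on t1.vid = t2.vid. A NULL in a compared column never satisfies the condition.
- t1[0] vid=6 → 1 match(es) in t2 → 1 row(s).
- t1[1] vid=1 → no match.
- t1[2] vid=2 → 1 match(es) in t2 → 1 row(s).
- t1[3] vid=6 → 1 match(es) in t2 → 1 row(s).
- t1[4] vid=4 → 1 match(es) in t2 → 1 row(s).
- t1[5] vid=3 → 2 match(es) in t2 → 2 row(s).
- t1[6] vid=3 → 2 match(es) in t2 → 2 row(s).
- 4 row(s) from t2 found no t1 partner → padded with NULL.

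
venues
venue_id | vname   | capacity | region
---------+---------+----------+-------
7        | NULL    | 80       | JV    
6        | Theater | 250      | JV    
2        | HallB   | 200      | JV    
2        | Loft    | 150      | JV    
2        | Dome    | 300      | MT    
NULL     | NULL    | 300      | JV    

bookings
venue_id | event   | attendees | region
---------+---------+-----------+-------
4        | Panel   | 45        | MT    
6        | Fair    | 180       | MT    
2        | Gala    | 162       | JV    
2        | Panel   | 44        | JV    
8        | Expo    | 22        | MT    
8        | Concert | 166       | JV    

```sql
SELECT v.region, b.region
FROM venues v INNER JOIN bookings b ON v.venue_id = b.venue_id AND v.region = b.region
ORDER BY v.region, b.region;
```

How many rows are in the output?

4

INNER JOIN keeps only pairs where the ON condition holds.
Matching on v.venue_id = b.venue_id AND v.region = b.region. A NULL in a compared column never satisfies the condition.
Matched pairs: 4.
Total: 4 rows.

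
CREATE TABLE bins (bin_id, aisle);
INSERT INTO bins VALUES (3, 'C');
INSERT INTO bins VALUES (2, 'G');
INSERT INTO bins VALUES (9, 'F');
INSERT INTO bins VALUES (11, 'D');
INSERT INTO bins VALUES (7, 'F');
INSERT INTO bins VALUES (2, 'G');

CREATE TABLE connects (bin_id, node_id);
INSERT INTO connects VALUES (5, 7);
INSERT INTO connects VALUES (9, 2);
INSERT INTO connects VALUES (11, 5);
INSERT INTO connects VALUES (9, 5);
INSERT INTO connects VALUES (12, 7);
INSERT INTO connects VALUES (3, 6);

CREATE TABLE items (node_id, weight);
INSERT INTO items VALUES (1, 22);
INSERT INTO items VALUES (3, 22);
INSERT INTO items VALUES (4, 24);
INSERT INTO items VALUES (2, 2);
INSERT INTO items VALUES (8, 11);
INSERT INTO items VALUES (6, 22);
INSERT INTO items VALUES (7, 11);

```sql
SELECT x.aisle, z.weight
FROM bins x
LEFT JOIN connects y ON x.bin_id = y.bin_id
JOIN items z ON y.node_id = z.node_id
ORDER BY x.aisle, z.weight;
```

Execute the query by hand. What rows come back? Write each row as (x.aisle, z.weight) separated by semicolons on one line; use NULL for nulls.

(C, 22); (F, 2)

Joins associate left-to-right: bins LEFT JOIN connects on bin_id gives 7 intermediate row(s).
Then INNER JOIN `items z` on node_id: keep only rows whose y.node_id appears in z.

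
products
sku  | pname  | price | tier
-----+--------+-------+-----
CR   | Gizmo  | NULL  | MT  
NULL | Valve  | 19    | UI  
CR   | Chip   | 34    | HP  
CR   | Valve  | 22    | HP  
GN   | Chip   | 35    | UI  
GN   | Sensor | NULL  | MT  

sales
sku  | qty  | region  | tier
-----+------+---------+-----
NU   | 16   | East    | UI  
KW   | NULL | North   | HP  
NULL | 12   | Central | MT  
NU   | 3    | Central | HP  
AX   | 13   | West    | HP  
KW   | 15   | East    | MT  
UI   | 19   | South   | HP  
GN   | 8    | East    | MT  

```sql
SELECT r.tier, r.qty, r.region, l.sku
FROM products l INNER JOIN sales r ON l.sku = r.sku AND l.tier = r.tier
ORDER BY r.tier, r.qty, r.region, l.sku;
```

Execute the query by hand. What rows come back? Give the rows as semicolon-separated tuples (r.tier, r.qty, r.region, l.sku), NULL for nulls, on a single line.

(MT, 8, East, GN)

INNER JOIN keeps only pairs where the ON condition holds.
Matching on l.sku = r.sku AND l.tier = r.tier. A NULL in a compared column never satisfies the condition.
Matched pairs: 1.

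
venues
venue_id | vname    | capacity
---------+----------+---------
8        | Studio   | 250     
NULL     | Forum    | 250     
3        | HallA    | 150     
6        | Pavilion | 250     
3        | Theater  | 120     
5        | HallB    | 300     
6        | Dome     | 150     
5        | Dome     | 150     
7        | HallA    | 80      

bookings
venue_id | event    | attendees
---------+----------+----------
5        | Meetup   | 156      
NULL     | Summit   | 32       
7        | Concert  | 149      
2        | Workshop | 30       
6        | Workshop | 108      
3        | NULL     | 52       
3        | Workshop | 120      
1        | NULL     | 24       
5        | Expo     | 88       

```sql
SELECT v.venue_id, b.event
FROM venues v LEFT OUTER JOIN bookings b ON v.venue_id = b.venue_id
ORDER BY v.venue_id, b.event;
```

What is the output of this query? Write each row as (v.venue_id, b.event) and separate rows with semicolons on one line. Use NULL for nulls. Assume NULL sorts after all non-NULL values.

(3, Workshop); (3, Workshop); (3, NULL); (3, NULL); (5, Expo); (5, Expo); (5, Meetup); (5, Meetup); (6, Workshop); (6, Workshop); (7, Concert); (8, NULL); (NULL, NULL)

LEFT JOIN keeps every row from `venues`; unmatched rows get NULL for `bookings`'s columns.
Matching on v.venue_id = b.venue_id. A NULL in a compared column never satisfies the condition.
- venue_id=8: no b row matches, row kept with b columns NULL.
- venue_id=NULL: no b row matches, row kept with b columns NULL.
- venue_id=3: 2 matching b row(s), so 2 row(s) emitted.
- venue_id=6: 1 matching b row(s), so 1 row(s) emitted.
- venue_id=3: 2 matching b row(s), so 2 row(s) emitted.
- venue_id=5: 2 matching b row(s), so 2 row(s) emitted.
- venue_id=6: 1 matching b row(s), so 1 row(s) emitted.
- venue_id=5: 2 matching b row(s), so 2 row(s) emitted.
- venue_id=7: 1 matching b row(s), so 1 row(s) emitted.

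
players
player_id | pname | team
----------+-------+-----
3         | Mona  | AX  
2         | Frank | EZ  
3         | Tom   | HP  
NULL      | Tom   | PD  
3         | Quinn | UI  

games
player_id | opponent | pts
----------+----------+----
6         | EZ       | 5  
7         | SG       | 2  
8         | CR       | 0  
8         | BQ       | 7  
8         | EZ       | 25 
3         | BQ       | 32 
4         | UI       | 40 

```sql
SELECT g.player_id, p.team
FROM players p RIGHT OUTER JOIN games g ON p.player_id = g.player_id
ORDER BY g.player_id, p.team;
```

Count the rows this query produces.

RIGHT JOIN keeps every row from `games`; unmatched rows get NULL for `players`'s columns.
Matching on p.player_id = g.player_id. A NULL in a compared column never satisfies the condition.
Matched pairs: 3; unmatched g rows kept: 6.
Total: 3 matched + 6 padded = 9 rows.

9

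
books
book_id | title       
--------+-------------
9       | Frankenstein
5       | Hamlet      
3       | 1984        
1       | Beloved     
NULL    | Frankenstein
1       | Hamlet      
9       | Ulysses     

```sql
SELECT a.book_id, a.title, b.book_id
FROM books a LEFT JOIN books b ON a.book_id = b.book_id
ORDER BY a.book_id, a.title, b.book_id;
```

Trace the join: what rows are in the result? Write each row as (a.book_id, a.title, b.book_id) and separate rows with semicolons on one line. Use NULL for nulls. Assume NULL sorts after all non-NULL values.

(1, Beloved, 1); (1, Beloved, 1); (1, Hamlet, 1); (1, Hamlet, 1); (3, 1984, 3); (5, Hamlet, 5); (9, Frankenstein, 9); (9, Frankenstein, 9); (9, Ulysses, 9); (9, Ulysses, 9); (NULL, Frankenstein, NULL)

LEFT JOIN keeps every row from `books a`; unmatched rows get NULL for `books b`'s columns.
Matching on a.book_id = b.book_id. A NULL in a compared column never satisfies the condition.
- book_id=9: 2 matching b row(s), so 2 row(s) emitted.
- book_id=5: 1 matching b row(s), so 1 row(s) emitted.
- book_id=3: 1 matching b row(s), so 1 row(s) emitted.
- book_id=1: 2 matching b row(s), so 2 row(s) emitted.
- book_id=NULL: no b row matches, row kept with b columns NULL.
- book_id=1: 2 matching b row(s), so 2 row(s) emitted.
- book_id=9: 2 matching b row(s), so 2 row(s) emitted.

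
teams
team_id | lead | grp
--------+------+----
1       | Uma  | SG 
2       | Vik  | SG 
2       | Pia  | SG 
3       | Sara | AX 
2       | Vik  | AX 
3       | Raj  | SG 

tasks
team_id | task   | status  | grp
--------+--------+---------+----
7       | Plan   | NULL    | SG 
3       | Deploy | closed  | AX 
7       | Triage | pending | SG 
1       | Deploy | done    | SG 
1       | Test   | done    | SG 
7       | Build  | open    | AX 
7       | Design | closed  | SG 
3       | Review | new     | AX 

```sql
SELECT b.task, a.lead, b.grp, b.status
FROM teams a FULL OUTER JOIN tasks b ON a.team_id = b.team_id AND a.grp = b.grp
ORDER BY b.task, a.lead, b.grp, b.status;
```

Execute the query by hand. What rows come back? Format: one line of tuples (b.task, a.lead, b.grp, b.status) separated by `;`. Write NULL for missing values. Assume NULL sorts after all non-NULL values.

FULL OUTER JOIN keeps every row from both sides; unmatched rows get NULL for the other side's columns.
Matching on a.team_id = b.team_id AND a.grp = b.grp.
- a[0] team_id=1, grp=SG → 2 match(es) in b → 2 row(s).
- a[1] team_id=2, grp=SG → no match; kept with NULLs on the b side.
- a[2] team_id=2, grp=SG → no match; kept with NULLs on the b side.
- a[3] team_id=3, grp=AX → 2 match(es) in b → 2 row(s).
- a[4] team_id=2, grp=AX → no match; kept with NULLs on the b side.
- a[5] team_id=3, grp=SG → no match; kept with NULLs on the b side.
- 4 row(s) from b found no a partner → padded with NULL.

(Build, NULL, AX, open); (Deploy, Sara, AX, closed); (Deploy, Uma, SG, done); (Design, NULL, SG, closed); (Plan, NULL, SG, NULL); (Review, Sara, AX, new); (Test, Uma, SG, done); (Triage, NULL, SG, pending); (NULL, Pia, NULL, NULL); (NULL, Raj, NULL, NULL); (NULL, Vik, NULL, NULL); (NULL, Vik, NULL, NULL)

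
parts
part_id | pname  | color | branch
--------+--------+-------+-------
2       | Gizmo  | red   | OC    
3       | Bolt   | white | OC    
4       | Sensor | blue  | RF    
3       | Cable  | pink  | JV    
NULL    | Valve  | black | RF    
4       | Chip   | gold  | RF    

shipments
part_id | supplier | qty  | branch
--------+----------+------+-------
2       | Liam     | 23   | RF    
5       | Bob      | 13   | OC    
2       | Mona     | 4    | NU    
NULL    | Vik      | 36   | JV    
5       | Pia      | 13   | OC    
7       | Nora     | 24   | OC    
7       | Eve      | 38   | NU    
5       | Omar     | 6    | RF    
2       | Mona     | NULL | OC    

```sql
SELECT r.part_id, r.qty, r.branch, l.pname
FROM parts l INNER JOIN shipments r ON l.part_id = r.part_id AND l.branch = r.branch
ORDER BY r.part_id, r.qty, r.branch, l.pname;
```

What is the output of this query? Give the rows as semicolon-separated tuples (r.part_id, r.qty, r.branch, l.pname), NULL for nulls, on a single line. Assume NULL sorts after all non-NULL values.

(2, NULL, OC, Gizmo)

INNER JOIN keeps only pairs where the ON condition holds.
Matching on l.part_id = r.part_id AND l.branch = r.branch. A NULL in a compared column never satisfies the condition.
- l[0] part_id=2, branch=OC → 1 match(es) in r → 1 row(s).
- l[1] part_id=3, branch=OC → no match; dropped.
- l[2] part_id=4, branch=RF → no match; dropped.
- l[3] part_id=3, branch=JV → no match; dropped.
- l[4] part_id=NULL, branch=RF → no match; dropped.
- l[5] part_id=4, branch=RF → no match; dropped.
After projecting and ordering:
r.part_id | r.qty | r.branch | l.pname
2 | NULL | OC | Gizmo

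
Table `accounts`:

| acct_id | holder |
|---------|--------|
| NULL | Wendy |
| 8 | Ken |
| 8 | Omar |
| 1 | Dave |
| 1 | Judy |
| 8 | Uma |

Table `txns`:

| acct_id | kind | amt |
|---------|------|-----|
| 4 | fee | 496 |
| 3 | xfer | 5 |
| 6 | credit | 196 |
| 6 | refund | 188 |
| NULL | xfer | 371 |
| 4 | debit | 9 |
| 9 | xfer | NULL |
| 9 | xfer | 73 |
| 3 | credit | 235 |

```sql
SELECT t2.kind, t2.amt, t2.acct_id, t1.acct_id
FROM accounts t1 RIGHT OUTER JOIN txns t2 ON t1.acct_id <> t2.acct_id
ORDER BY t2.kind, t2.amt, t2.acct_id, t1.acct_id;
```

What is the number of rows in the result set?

41

RIGHT JOIN keeps every row from `txns`; unmatched rows get NULL for `accounts`'s columns.
Matching on t1.acct_id <> t2.acct_id. A NULL in a compared column never satisfies the condition.
- t1 row (acct_id=NULL): no match.
- t1 row (acct_id=8): matches 8 t2 row(s) → 8 output row(s).
- t1 row (acct_id=8): matches 8 t2 row(s) → 8 output row(s).
- t1 row (acct_id=1): matches 8 t2 row(s) → 8 output row(s).
- t1 row (acct_id=1): matches 8 t2 row(s) → 8 output row(s).
- t1 row (acct_id=8): matches 8 t2 row(s) → 8 output row(s).
- plus 1 unmatched t2 row(s), each kept with NULL t1 columns.
Total: 40 matched + 1 padded = 41 rows.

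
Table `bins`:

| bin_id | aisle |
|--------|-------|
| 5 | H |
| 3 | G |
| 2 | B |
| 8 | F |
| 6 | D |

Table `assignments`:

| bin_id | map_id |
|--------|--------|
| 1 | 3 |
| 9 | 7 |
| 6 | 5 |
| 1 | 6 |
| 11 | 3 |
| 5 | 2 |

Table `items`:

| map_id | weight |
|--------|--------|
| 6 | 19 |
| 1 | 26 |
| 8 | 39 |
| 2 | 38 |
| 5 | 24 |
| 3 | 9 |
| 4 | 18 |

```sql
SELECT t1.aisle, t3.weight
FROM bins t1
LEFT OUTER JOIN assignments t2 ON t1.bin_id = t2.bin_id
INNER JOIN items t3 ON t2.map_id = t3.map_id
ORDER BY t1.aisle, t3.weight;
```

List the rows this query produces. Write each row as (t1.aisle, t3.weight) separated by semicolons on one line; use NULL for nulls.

Evaluate left to right. First `bins t1 LEFT JOIN assignments t2` on bin_id: 5 row(s).
Then INNER JOIN `items t3` on map_id: keep only rows whose t2.map_id appears in t3.

(D, 24); (H, 38)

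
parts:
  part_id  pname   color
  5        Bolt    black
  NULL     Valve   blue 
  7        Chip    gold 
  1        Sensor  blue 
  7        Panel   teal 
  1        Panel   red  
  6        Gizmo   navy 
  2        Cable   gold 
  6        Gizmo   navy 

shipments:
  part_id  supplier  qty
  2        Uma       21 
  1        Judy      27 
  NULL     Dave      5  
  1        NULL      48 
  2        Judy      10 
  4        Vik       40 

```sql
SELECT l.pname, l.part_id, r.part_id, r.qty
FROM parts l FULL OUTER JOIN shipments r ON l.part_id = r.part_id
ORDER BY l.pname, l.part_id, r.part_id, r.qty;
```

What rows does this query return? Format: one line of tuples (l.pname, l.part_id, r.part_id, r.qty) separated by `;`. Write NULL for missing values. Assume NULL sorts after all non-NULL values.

(Bolt, 5, NULL, NULL); (Cable, 2, 2, 10); (Cable, 2, 2, 21); (Chip, 7, NULL, NULL); (Gizmo, 6, NULL, NULL); (Gizmo, 6, NULL, NULL); (Panel, 1, 1, 27); (Panel, 1, 1, 48); (Panel, 7, NULL, NULL); (Sensor, 1, 1, 27); (Sensor, 1, 1, 48); (Valve, NULL, NULL, NULL); (NULL, NULL, 4, 40); (NULL, NULL, NULL, 5)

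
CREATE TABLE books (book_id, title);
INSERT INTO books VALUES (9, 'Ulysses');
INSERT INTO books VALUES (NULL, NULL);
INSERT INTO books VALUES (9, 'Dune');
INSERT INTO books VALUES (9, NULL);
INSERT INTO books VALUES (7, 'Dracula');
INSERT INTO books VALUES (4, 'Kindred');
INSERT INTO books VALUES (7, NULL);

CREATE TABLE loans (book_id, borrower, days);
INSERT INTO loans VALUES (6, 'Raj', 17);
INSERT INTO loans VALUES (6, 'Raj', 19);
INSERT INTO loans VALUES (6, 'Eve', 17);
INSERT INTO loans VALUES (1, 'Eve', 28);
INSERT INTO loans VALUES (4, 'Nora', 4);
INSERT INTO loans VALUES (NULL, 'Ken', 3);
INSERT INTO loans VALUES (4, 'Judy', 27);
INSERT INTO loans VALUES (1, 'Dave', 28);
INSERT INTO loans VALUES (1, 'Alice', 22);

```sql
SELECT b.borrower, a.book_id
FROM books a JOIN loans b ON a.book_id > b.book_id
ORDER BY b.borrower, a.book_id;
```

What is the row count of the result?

43

INNER JOIN keeps only pairs where the ON condition holds.
Matching on a.book_id > b.book_id. A NULL in a compared column never satisfies the condition.
Matched pairs: 43.
Total: 43 rows.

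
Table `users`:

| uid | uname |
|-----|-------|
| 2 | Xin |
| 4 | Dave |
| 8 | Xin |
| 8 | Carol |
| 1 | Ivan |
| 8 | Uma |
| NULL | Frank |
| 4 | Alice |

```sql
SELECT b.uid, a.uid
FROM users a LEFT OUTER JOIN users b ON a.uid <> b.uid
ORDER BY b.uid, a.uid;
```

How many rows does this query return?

35

LEFT JOIN keeps every row from `users a`; unmatched rows get NULL for `users b`'s columns.
Matching on a.uid <> b.uid. A NULL in a compared column never satisfies the condition.
- a row (uid=2): matches 6 b row(s) → 6 output row(s).
- a row (uid=4): matches 5 b row(s) → 5 output row(s).
- a row (uid=8): matches 4 b row(s) → 4 output row(s).
- a row (uid=8): matches 4 b row(s) → 4 output row(s).
- a row (uid=1): matches 6 b row(s) → 6 output row(s).
- a row (uid=8): matches 4 b row(s) → 4 output row(s).
- a row (uid=NULL): no match → kept, b columns NULL.
- a row (uid=4): matches 5 b row(s) → 5 output row(s).
Total: 34 matched + 1 padded = 35 rows.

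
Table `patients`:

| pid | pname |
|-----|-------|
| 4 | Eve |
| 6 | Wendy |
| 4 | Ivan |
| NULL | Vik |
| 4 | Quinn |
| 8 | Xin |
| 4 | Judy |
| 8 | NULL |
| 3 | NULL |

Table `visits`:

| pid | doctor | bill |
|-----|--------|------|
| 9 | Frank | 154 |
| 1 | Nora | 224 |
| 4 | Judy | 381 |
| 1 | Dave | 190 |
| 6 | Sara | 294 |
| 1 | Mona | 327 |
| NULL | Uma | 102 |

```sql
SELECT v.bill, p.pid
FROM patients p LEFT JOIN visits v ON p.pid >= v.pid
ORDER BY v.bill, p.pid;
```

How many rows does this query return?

LEFT JOIN keeps every row from `patients`; unmatched rows get NULL for `visits`'s columns.
Matching on p.pid >= v.pid. A NULL in a compared column never satisfies the condition.
- p (pid=4) pairs with 4 row(s) of v.
- p (pid=6) pairs with 5 row(s) of v.
- p (pid=4) pairs with 4 row(s) of v.
- p (pid=NULL) has no partner → padded with NULL.
- p (pid=4) pairs with 4 row(s) of v.
- p (pid=8) pairs with 5 row(s) of v.
- p (pid=4) pairs with 4 row(s) of v.
- p (pid=8) pairs with 5 row(s) of v.
- p (pid=3) pairs with 3 row(s) of v.
Total: 34 matched + 1 padded = 35 rows.

35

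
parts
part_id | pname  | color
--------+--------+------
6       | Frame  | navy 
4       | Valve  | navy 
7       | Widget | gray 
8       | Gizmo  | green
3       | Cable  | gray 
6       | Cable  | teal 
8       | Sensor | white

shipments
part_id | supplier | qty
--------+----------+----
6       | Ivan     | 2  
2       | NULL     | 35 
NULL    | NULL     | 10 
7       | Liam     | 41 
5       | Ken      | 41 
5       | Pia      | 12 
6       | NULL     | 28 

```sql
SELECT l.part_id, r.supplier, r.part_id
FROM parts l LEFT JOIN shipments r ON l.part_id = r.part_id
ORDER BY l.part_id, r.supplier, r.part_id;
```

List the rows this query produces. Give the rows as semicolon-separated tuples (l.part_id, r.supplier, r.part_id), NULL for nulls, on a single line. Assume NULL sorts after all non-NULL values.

(3, NULL, NULL); (4, NULL, NULL); (6, Ivan, 6); (6, Ivan, 6); (6, NULL, 6); (6, NULL, 6); (7, Liam, 7); (8, NULL, NULL); (8, NULL, NULL)

LEFT JOIN keeps every row from `parts`; unmatched rows get NULL for `shipments`'s columns.
Matching on l.part_id = r.part_id. A NULL in a compared column never satisfies the condition.
- l (part_id=6) pairs with 2 row(s) of r.
- l (part_id=4) has no partner → padded with NULL.
- l (part_id=7) pairs with 1 row(s) of r.
- l (part_id=8) has no partner → padded with NULL.
- l (part_id=3) has no partner → padded with NULL.
- l (part_id=6) pairs with 2 row(s) of r.
- l (part_id=8) has no partner → padded with NULL.
After projecting and ordering:
l.part_id | r.supplier | r.part_id
3 | NULL | NULL
4 | NULL | NULL
6 | Ivan | 6
6 | Ivan | 6
6 | NULL | 6
6 | NULL | 6
7 | Liam | 7
8 | NULL | NULL
8 | NULL | NULL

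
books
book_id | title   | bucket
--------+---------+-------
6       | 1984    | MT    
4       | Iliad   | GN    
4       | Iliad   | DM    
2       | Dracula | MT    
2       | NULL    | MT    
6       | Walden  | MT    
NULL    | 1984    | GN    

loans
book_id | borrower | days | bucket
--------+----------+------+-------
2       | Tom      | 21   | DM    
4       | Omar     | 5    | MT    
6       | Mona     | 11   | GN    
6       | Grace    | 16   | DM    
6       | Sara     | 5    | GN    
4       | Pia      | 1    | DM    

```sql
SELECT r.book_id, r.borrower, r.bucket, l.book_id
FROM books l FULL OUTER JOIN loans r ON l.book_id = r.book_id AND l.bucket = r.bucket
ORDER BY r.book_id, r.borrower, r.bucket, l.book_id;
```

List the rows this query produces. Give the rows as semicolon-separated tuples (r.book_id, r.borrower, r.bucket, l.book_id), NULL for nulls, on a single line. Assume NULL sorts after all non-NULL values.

FULL OUTER JOIN keeps every row from both sides; unmatched rows get NULL for the other side's columns.
Matching on l.book_id = r.book_id AND l.bucket = r.bucket. A NULL in a compared column never satisfies the condition.
Matched pairs: 1; unmatched l rows kept: 6; unmatched r rows kept: 5.

(2, Tom, DM, NULL); (4, Omar, MT, NULL); (4, Pia, DM, 4); (6, Grace, DM, NULL); (6, Mona, GN, NULL); (6, Sara, GN, NULL); (NULL, NULL, NULL, 2); (NULL, NULL, NULL, 2); (NULL, NULL, NULL, 4); (NULL, NULL, NULL, 6); (NULL, NULL, NULL, 6); (NULL, NULL, NULL, NULL)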